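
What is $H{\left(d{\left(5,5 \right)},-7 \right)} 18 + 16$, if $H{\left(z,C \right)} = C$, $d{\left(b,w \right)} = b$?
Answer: $-110$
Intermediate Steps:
$H{\left(d{\left(5,5 \right)},-7 \right)} 18 + 16 = \left(-7\right) 18 + 16 = -126 + 16 = -110$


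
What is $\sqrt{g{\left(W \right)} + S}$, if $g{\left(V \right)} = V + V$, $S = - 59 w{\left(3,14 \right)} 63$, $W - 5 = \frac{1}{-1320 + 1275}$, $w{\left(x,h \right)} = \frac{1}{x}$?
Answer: $\frac{i \sqrt{276535}}{15} \approx 35.058 i$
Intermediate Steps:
$W = \frac{224}{45}$ ($W = 5 + \frac{1}{-1320 + 1275} = 5 + \frac{1}{-45} = 5 - \frac{1}{45} = \frac{224}{45} \approx 4.9778$)
$S = -1239$ ($S = - \frac{59}{3} \cdot 63 = \left(-59\right) \frac{1}{3} \cdot 63 = \left(- \frac{59}{3}\right) 63 = -1239$)
$g{\left(V \right)} = 2 V$
$\sqrt{g{\left(W \right)} + S} = \sqrt{2 \cdot \frac{224}{45} - 1239} = \sqrt{\frac{448}{45} - 1239} = \sqrt{- \frac{55307}{45}} = \frac{i \sqrt{276535}}{15}$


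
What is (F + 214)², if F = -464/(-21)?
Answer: 24581764/441 ≈ 55741.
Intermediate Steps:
F = 464/21 (F = -464*(-1/21) = 464/21 ≈ 22.095)
(F + 214)² = (464/21 + 214)² = (4958/21)² = 24581764/441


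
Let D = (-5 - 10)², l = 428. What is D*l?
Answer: 96300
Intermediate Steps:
D = 225 (D = (-15)² = 225)
D*l = 225*428 = 96300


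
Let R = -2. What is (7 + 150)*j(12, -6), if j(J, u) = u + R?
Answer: -1256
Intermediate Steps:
j(J, u) = -2 + u (j(J, u) = u - 2 = -2 + u)
(7 + 150)*j(12, -6) = (7 + 150)*(-2 - 6) = 157*(-8) = -1256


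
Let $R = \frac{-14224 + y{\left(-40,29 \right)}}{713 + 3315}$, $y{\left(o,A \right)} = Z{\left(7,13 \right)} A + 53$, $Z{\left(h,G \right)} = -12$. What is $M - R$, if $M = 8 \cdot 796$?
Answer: $\frac{25664823}{4028} \approx 6371.6$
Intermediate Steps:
$M = 6368$
$y{\left(o,A \right)} = 53 - 12 A$ ($y{\left(o,A \right)} = - 12 A + 53 = 53 - 12 A$)
$R = - \frac{14519}{4028}$ ($R = \frac{-14224 + \left(53 - 348\right)}{713 + 3315} = \frac{-14224 + \left(53 - 348\right)}{4028} = \left(-14224 - 295\right) \frac{1}{4028} = \left(-14519\right) \frac{1}{4028} = - \frac{14519}{4028} \approx -3.6045$)
$M - R = 6368 - - \frac{14519}{4028} = 6368 + \frac{14519}{4028} = \frac{25664823}{4028}$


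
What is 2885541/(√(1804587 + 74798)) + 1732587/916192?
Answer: 1732587/916192 + 2885541*√1879385/1879385 ≈ 2106.7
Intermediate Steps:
2885541/(√(1804587 + 74798)) + 1732587/916192 = 2885541/(√1879385) + 1732587*(1/916192) = 2885541*(√1879385/1879385) + 1732587/916192 = 2885541*√1879385/1879385 + 1732587/916192 = 1732587/916192 + 2885541*√1879385/1879385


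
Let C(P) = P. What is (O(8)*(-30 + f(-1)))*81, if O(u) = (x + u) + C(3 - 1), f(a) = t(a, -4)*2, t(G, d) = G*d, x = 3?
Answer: -23166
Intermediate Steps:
f(a) = -8*a (f(a) = (a*(-4))*2 = -4*a*2 = -8*a)
O(u) = 5 + u (O(u) = (3 + u) + (3 - 1) = (3 + u) + 2 = 5 + u)
(O(8)*(-30 + f(-1)))*81 = ((5 + 8)*(-30 - 8*(-1)))*81 = (13*(-30 + 8))*81 = (13*(-22))*81 = -286*81 = -23166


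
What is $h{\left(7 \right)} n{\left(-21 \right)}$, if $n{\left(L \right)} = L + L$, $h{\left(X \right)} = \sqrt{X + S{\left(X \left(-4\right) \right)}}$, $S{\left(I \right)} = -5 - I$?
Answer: $- 42 \sqrt{30} \approx -230.04$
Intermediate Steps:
$h{\left(X \right)} = \sqrt{-5 + 5 X}$ ($h{\left(X \right)} = \sqrt{X - \left(5 + X \left(-4\right)\right)} = \sqrt{X - \left(5 - 4 X\right)} = \sqrt{X + \left(-5 + 4 X\right)} = \sqrt{-5 + 5 X}$)
$n{\left(L \right)} = 2 L$
$h{\left(7 \right)} n{\left(-21 \right)} = \sqrt{-5 + 5 \cdot 7} \cdot 2 \left(-21\right) = \sqrt{-5 + 35} \left(-42\right) = \sqrt{30} \left(-42\right) = - 42 \sqrt{30}$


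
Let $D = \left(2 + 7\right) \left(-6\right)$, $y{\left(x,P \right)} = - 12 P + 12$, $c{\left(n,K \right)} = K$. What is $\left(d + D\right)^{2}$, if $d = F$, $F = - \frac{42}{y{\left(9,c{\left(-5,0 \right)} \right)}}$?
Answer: $\frac{13225}{4} \approx 3306.3$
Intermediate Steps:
$y{\left(x,P \right)} = 12 - 12 P$
$F = - \frac{7}{2}$ ($F = - \frac{42}{12 - 0} = - \frac{42}{12 + 0} = - \frac{42}{12} = \left(-42\right) \frac{1}{12} = - \frac{7}{2} \approx -3.5$)
$d = - \frac{7}{2} \approx -3.5$
$D = -54$ ($D = 9 \left(-6\right) = -54$)
$\left(d + D\right)^{2} = \left(- \frac{7}{2} - 54\right)^{2} = \left(- \frac{115}{2}\right)^{2} = \frac{13225}{4}$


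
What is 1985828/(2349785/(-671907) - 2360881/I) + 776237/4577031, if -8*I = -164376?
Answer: -20913534089466225303113/1246915598757858387 ≈ -16772.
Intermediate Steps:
I = 20547 (I = -1/8*(-164376) = 20547)
1985828/(2349785/(-671907) - 2360881/I) + 776237/4577031 = 1985828/(2349785/(-671907) - 2360881/20547) + 776237/4577031 = 1985828/(2349785*(-1/671907) - 2360881*1/20547) + 776237*(1/4577031) = 1985828/(-2349785/671907 - 2360881/20547) + 776237/4577031 = 1985828/(-544857834154/4601891043) + 776237/4577031 = 1985828*(-4601891043/544857834154) + 776237/4577031 = -4569282043069302/272428917077 + 776237/4577031 = -20913534089466225303113/1246915598757858387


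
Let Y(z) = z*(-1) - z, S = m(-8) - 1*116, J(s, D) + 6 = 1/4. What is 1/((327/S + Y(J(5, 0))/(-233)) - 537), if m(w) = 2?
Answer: -4427/2390216 ≈ -0.0018521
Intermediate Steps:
J(s, D) = -23/4 (J(s, D) = -6 + 1/4 = -6 + ¼ = -23/4)
S = -114 (S = 2 - 1*116 = 2 - 116 = -114)
Y(z) = -2*z (Y(z) = -z - z = -2*z)
1/((327/S + Y(J(5, 0))/(-233)) - 537) = 1/((327/(-114) - 2*(-23/4)/(-233)) - 537) = 1/((327*(-1/114) + (23/2)*(-1/233)) - 537) = 1/((-109/38 - 23/466) - 537) = 1/(-12917/4427 - 537) = 1/(-2390216/4427) = -4427/2390216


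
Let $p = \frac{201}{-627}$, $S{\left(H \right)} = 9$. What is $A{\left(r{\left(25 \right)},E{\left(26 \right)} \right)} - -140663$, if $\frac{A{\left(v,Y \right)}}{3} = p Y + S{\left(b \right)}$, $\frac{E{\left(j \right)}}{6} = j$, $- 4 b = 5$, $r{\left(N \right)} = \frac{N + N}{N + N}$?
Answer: $\frac{29372854}{209} \approx 1.4054 \cdot 10^{5}$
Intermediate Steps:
$r{\left(N \right)} = 1$ ($r{\left(N \right)} = \frac{2 N}{2 N} = 2 N \frac{1}{2 N} = 1$)
$b = - \frac{5}{4}$ ($b = \left(- \frac{1}{4}\right) 5 = - \frac{5}{4} \approx -1.25$)
$E{\left(j \right)} = 6 j$
$p = - \frac{67}{209}$ ($p = 201 \left(- \frac{1}{627}\right) = - \frac{67}{209} \approx -0.32057$)
$A{\left(v,Y \right)} = 27 - \frac{201 Y}{209}$ ($A{\left(v,Y \right)} = 3 \left(- \frac{67 Y}{209} + 9\right) = 3 \left(9 - \frac{67 Y}{209}\right) = 27 - \frac{201 Y}{209}$)
$A{\left(r{\left(25 \right)},E{\left(26 \right)} \right)} - -140663 = \left(27 - \frac{201 \cdot 6 \cdot 26}{209}\right) - -140663 = \left(27 - \frac{31356}{209}\right) + 140663 = - \frac{25713}{209} + 140663 = \frac{29372854}{209}$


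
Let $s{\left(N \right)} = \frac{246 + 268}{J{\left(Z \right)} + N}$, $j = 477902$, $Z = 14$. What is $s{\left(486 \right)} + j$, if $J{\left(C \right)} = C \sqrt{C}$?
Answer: $\frac{27891856877}{58363} - \frac{1799 \sqrt{14}}{58363} \approx 4.779 \cdot 10^{5}$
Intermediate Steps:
$J{\left(C \right)} = C^{\frac{3}{2}}$
$s{\left(N \right)} = \frac{514}{N + 14 \sqrt{14}}$ ($s{\left(N \right)} = \frac{246 + 268}{14^{\frac{3}{2}} + N} = \frac{514}{14 \sqrt{14} + N} = \frac{514}{N + 14 \sqrt{14}}$)
$s{\left(486 \right)} + j = \frac{514}{486 + 14 \sqrt{14}} + 477902 = 477902 + \frac{514}{486 + 14 \sqrt{14}}$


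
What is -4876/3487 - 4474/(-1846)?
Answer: 3299871/3218501 ≈ 1.0253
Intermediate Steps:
-4876/3487 - 4474/(-1846) = -4876*1/3487 - 4474*(-1/1846) = -4876/3487 + 2237/923 = 3299871/3218501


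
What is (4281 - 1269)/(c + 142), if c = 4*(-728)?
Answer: -1506/1385 ≈ -1.0874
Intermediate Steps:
c = -2912
(4281 - 1269)/(c + 142) = (4281 - 1269)/(-2912 + 142) = 3012/(-2770) = 3012*(-1/2770) = -1506/1385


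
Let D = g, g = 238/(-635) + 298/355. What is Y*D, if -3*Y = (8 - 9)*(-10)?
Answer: -41896/27051 ≈ -1.5488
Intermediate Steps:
g = 20948/45085 (g = 238*(-1/635) + 298*(1/355) = -238/635 + 298/355 = 20948/45085 ≈ 0.46463)
Y = -10/3 (Y = -(8 - 9)*(-10)/3 = -(-1)*(-10)/3 = -⅓*10 = -10/3 ≈ -3.3333)
D = 20948/45085 ≈ 0.46463
Y*D = -10/3*20948/45085 = -41896/27051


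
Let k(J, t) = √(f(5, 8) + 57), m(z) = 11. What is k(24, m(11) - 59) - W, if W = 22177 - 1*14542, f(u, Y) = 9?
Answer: -7635 + √66 ≈ -7626.9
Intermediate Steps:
k(J, t) = √66 (k(J, t) = √(9 + 57) = √66)
W = 7635 (W = 22177 - 14542 = 7635)
k(24, m(11) - 59) - W = √66 - 1*7635 = √66 - 7635 = -7635 + √66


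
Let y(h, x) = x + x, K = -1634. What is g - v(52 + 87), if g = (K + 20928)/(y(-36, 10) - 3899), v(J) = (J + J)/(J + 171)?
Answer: -3529751/601245 ≈ -5.8707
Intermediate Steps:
v(J) = 2*J/(171 + J) (v(J) = (2*J)/(171 + J) = 2*J/(171 + J))
y(h, x) = 2*x
g = -19294/3879 (g = (-1634 + 20928)/(2*10 - 3899) = 19294/(20 - 3899) = 19294/(-3879) = 19294*(-1/3879) = -19294/3879 ≈ -4.9740)
g - v(52 + 87) = -19294/3879 - 2*(52 + 87)/(171 + (52 + 87)) = -19294/3879 - 2*139/(171 + 139) = -19294/3879 - 2*139/310 = -19294/3879 - 1*139/155 = -19294/3879 - 139/155 = -3529751/601245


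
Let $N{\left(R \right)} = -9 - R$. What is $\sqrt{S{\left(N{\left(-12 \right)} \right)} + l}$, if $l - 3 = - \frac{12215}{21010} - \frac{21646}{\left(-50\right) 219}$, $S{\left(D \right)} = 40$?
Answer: $\frac{\sqrt{939893060683698}}{4601190} \approx 6.663$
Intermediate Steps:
$l = \frac{101120671}{23005950}$ ($l = 3 - \left(- \frac{10823}{5475} + \frac{2443}{4202}\right) = 3 - \left(\frac{2443}{4202} + \frac{21646}{-10950}\right) = 3 - - \frac{32102821}{23005950} = 3 + \left(- \frac{2443}{4202} + \frac{10823}{5475}\right) = 3 + \frac{32102821}{23005950} = \frac{101120671}{23005950} \approx 4.3954$)
$\sqrt{S{\left(N{\left(-12 \right)} \right)} + l} = \sqrt{40 + \frac{101120671}{23005950}} = \sqrt{\frac{1021358671}{23005950}} = \frac{\sqrt{939893060683698}}{4601190}$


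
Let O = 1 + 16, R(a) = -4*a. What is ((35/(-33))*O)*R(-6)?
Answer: -4760/11 ≈ -432.73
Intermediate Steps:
O = 17
((35/(-33))*O)*R(-6) = ((35/(-33))*17)*(-4*(-6)) = ((35*(-1/33))*17)*24 = -35/33*17*24 = -595/33*24 = -4760/11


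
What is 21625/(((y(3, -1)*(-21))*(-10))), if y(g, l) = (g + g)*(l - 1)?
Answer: -4325/504 ≈ -8.5813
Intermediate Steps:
y(g, l) = 2*g*(-1 + l) (y(g, l) = (2*g)*(-1 + l) = 2*g*(-1 + l))
21625/(((y(3, -1)*(-21))*(-10))) = 21625/((((2*3*(-1 - 1))*(-21))*(-10))) = 21625/((((2*3*(-2))*(-21))*(-10))) = 21625/((-12*(-21)*(-10))) = 21625/((252*(-10))) = 21625/(-2520) = 21625*(-1/2520) = -4325/504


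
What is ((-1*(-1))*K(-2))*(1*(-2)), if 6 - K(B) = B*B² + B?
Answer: -32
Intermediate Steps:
K(B) = 6 - B - B³ (K(B) = 6 - (B*B² + B) = 6 - (B³ + B) = 6 - (B + B³) = 6 + (-B - B³) = 6 - B - B³)
((-1*(-1))*K(-2))*(1*(-2)) = ((-1*(-1))*(6 - 1*(-2) - 1*(-2)³))*(1*(-2)) = (1*(6 + 2 - 1*(-8)))*(-2) = (1*(6 + 2 + 8))*(-2) = (1*16)*(-2) = 16*(-2) = -32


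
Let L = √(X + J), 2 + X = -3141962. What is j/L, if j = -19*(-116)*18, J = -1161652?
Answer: -4959*I*√16811/33622 ≈ -19.124*I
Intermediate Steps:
X = -3141964 (X = -2 - 3141962 = -3141964)
j = 39672 (j = 2204*18 = 39672)
L = 16*I*√16811 (L = √(-3141964 - 1161652) = √(-4303616) = 16*I*√16811 ≈ 2074.5*I)
j/L = 39672/((16*I*√16811)) = 39672*(-I*√16811/268976) = -4959*I*√16811/33622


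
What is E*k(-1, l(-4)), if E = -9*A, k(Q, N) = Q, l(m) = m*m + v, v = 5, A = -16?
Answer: -144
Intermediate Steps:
l(m) = 5 + m**2 (l(m) = m*m + 5 = m**2 + 5 = 5 + m**2)
E = 144 (E = -9*(-16) = 144)
E*k(-1, l(-4)) = 144*(-1) = -144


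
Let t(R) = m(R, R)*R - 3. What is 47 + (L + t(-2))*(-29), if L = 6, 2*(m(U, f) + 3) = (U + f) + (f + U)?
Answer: -446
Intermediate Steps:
m(U, f) = -3 + U + f (m(U, f) = -3 + ((U + f) + (f + U))/2 = -3 + ((U + f) + (U + f))/2 = -3 + (2*U + 2*f)/2 = -3 + (U + f) = -3 + U + f)
t(R) = -3 + R*(-3 + 2*R) (t(R) = (-3 + R + R)*R - 3 = (-3 + 2*R)*R - 3 = R*(-3 + 2*R) - 3 = -3 + R*(-3 + 2*R))
47 + (L + t(-2))*(-29) = 47 + (6 + (-3 - 2*(-3 + 2*(-2))))*(-29) = 47 + (6 + (-3 - 2*(-3 - 4)))*(-29) = 47 + (6 + (-3 - 2*(-7)))*(-29) = 47 + (6 + (-3 + 14))*(-29) = 47 + (6 + 11)*(-29) = 47 + 17*(-29) = 47 - 493 = -446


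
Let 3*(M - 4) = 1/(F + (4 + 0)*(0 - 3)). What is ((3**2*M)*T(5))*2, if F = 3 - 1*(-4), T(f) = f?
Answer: 354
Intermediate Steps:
F = 7 (F = 3 + 4 = 7)
M = 59/15 (M = 4 + 1/(3*(7 + (4 + 0)*(0 - 3))) = 4 + 1/(3*(7 + 4*(-3))) = 4 + 1/(3*(7 - 12)) = 4 + (1/3)/(-5) = 4 + (1/3)*(-1/5) = 4 - 1/15 = 59/15 ≈ 3.9333)
((3**2*M)*T(5))*2 = ((3**2*(59/15))*5)*2 = ((9*(59/15))*5)*2 = ((177/5)*5)*2 = 177*2 = 354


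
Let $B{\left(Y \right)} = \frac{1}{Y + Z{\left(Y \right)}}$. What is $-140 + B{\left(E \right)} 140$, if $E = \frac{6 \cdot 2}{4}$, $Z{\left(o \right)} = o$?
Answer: $- \frac{350}{3} \approx -116.67$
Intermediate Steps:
$E = 3$ ($E = 12 \cdot \frac{1}{4} = 3$)
$B{\left(Y \right)} = \frac{1}{2 Y}$ ($B{\left(Y \right)} = \frac{1}{Y + Y} = \frac{1}{2 Y}$)
$-140 + B{\left(E \right)} 140 = -140 + \frac{1}{2 \cdot 3} \cdot 140 = -140 + \frac{1}{2} \cdot \frac{1}{3} \cdot 140 = -140 + \frac{1}{6} \cdot 140 = -140 + \frac{70}{3} = - \frac{350}{3}$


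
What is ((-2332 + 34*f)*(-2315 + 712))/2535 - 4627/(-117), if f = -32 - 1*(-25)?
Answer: 2531977/1521 ≈ 1664.7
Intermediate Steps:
f = -7 (f = -32 + 25 = -7)
((-2332 + 34*f)*(-2315 + 712))/2535 - 4627/(-117) = ((-2332 + 34*(-7))*(-2315 + 712))/2535 - 4627/(-117) = ((-2332 - 238)*(-1603))*(1/2535) - 4627*(-1/117) = -2570*(-1603)*(1/2535) + 4627/117 = 4119710*(1/2535) + 4627/117 = 823942/507 + 4627/117 = 2531977/1521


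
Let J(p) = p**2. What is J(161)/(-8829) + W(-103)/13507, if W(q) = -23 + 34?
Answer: -350017828/119253303 ≈ -2.9351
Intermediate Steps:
W(q) = 11
J(161)/(-8829) + W(-103)/13507 = 161**2/(-8829) + 11/13507 = 25921*(-1/8829) + 11*(1/13507) = -25921/8829 + 11/13507 = -350017828/119253303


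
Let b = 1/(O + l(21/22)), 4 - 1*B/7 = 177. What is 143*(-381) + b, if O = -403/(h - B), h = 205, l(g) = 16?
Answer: -1212408783/22253 ≈ -54483.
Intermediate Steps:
B = -1211 (B = 28 - 7*177 = 28 - 1239 = -1211)
O = -403/1416 (O = -403/(205 - 1*(-1211)) = -403/(205 + 1211) = -403/1416 ≈ -0.28460)
b = 1416/22253 (b = 1/(-403/1416 + 16) = 1/(22253/1416) = 1416/22253 ≈ 0.063632)
143*(-381) + b = 143*(-381) + 1416/22253 = -54483 + 1416/22253 = -1212408783/22253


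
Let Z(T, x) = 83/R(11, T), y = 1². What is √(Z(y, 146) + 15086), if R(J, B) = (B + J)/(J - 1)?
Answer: √545586/6 ≈ 123.11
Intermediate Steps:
y = 1
R(J, B) = (B + J)/(-1 + J)
Z(T, x) = 83/(11/10 + T/10) (Z(T, x) = 83/(((T + 11)/(-1 + 11))) = 83/(((11 + T)/10)) = 83/(11/10 + T/10))
√(Z(y, 146) + 15086) = √(830/(11 + 1) + 15086) = √(830/12 + 15086) = √(830*(1/12) + 15086) = √(415/6 + 15086) = √(90931/6) = √545586/6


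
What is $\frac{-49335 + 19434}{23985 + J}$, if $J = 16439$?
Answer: $- \frac{29901}{40424} \approx -0.73968$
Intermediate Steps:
$\frac{-49335 + 19434}{23985 + J} = \frac{-49335 + 19434}{23985 + 16439} = - \frac{29901}{40424}$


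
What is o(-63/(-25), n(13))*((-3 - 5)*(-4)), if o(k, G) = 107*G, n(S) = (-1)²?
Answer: 3424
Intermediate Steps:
n(S) = 1
o(-63/(-25), n(13))*((-3 - 5)*(-4)) = (107*1)*((-3 - 5)*(-4)) = 107*(-8*(-4)) = 107*32 = 3424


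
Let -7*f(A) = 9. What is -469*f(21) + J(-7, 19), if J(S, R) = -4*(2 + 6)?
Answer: 571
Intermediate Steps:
f(A) = -9/7 (f(A) = -1/7*9 = -9/7)
J(S, R) = -32 (J(S, R) = -4*8 = -32)
-469*f(21) + J(-7, 19) = -469*(-9/7) - 32 = 603 - 32 = 571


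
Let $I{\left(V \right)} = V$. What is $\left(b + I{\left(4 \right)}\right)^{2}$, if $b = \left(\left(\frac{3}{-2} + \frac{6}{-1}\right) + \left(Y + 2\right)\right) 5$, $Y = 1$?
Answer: $\frac{1369}{4} \approx 342.25$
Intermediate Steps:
$b = - \frac{45}{2}$ ($b = \left(\left(\frac{3}{-2} + \frac{6}{-1}\right) + \left(1 + 2\right)\right) 5 = \left(\left(3 \left(- \frac{1}{2}\right) + 6 \left(-1\right)\right) + 3\right) 5 = \left(\left(- \frac{3}{2} - 6\right) + 3\right) 5 = \left(- \frac{15}{2} + 3\right) 5 = \left(- \frac{9}{2}\right) 5 = - \frac{45}{2} \approx -22.5$)
$\left(b + I{\left(4 \right)}\right)^{2} = \left(- \frac{45}{2} + 4\right)^{2} = \left(- \frac{37}{2}\right)^{2} = \frac{1369}{4}$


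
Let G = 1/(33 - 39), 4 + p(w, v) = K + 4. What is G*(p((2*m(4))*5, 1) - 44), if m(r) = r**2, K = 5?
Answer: 13/2 ≈ 6.5000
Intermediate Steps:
p(w, v) = 5 (p(w, v) = -4 + (5 + 4) = -4 + 9 = 5)
G = -1/6 (G = 1/(-6) = -1/6 ≈ -0.16667)
G*(p((2*m(4))*5, 1) - 44) = -(5 - 44)/6 = -1/6*(-39) = 13/2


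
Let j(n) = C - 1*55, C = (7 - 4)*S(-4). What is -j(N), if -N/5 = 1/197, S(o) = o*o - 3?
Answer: 16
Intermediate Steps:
S(o) = -3 + o² (S(o) = o² - 3 = -3 + o²)
N = -5/197 ≈ -0.025381
C = 39 (C = (7 - 4)*(-3 + (-4)²) = 3*(-3 + 16) = 3*13 = 39)
j(n) = -16 (j(n) = 39 - 1*55 = 39 - 55 = -16)
-j(N) = -1*(-16) = 16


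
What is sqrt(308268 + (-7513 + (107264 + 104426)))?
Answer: sqrt(512445) ≈ 715.85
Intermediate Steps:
sqrt(308268 + (-7513 + (107264 + 104426))) = sqrt(308268 + (-7513 + 211690)) = sqrt(308268 + 204177) = sqrt(512445)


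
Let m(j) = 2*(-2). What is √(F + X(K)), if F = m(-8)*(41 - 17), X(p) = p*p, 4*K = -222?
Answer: √11937/2 ≈ 54.628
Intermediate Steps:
K = -111/2 (K = (¼)*(-222) = -111/2 ≈ -55.500)
X(p) = p²
m(j) = -4
F = -96 (F = -4*(41 - 17) = -4*24 = -96)
√(F + X(K)) = √(-96 + (-111/2)²) = √(-96 + 12321/4) = √(11937/4) = √11937/2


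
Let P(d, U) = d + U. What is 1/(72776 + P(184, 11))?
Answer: 1/72971 ≈ 1.3704e-5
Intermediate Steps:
P(d, U) = U + d
1/(72776 + P(184, 11)) = 1/(72776 + (11 + 184)) = 1/(72776 + 195) = 1/72971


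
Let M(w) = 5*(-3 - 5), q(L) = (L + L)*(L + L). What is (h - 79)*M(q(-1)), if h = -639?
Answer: 28720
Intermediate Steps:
q(L) = 4*L² (q(L) = (2*L)*(2*L) = 4*L²)
M(w) = -40 (M(w) = 5*(-8) = -40)
(h - 79)*M(q(-1)) = (-639 - 79)*(-40) = -718*(-40) = 28720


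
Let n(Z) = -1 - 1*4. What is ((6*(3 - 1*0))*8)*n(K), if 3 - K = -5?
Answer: -720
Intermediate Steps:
K = 8 (K = 3 - 1*(-5) = 3 + 5 = 8)
n(Z) = -5 (n(Z) = -1 - 4 = -5)
((6*(3 - 1*0))*8)*n(K) = ((6*(3 - 1*0))*8)*(-5) = ((6*(3 + 0))*8)*(-5) = ((6*3)*8)*(-5) = (18*8)*(-5) = 144*(-5) = -720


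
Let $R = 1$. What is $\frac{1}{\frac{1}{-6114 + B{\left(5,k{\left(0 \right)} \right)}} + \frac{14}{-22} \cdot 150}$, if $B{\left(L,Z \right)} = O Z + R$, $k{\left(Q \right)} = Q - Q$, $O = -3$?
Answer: $- \frac{67243}{6418661} \approx -0.010476$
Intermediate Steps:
$k{\left(Q \right)} = 0$
$B{\left(L,Z \right)} = 1 - 3 Z$ ($B{\left(L,Z \right)} = - 3 Z + 1 = 1 - 3 Z$)
$\frac{1}{\frac{1}{-6114 + B{\left(5,k{\left(0 \right)} \right)}} + \frac{14}{-22} \cdot 150} = \frac{1}{\frac{1}{-6114 + \left(1 - 0\right)} + \frac{14}{-22} \cdot 150} = \frac{1}{\frac{1}{-6114 + \left(1 + 0\right)} + 14 \left(- \frac{1}{22}\right) 150} = \frac{1}{\frac{1}{-6114 + 1} - \frac{1050}{11}} = \frac{1}{\frac{1}{-6113} - \frac{1050}{11}} = \frac{1}{- \frac{1}{6113} - \frac{1050}{11}} = \frac{1}{- \frac{6418661}{67243}} = - \frac{67243}{6418661}$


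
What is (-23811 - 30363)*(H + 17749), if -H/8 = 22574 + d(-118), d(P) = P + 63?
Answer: 8798020122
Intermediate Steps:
d(P) = 63 + P
H = -180152 (H = -8*(22574 + (63 - 118)) = -8*(22574 - 55) = -8*22519 = -180152)
(-23811 - 30363)*(H + 17749) = (-23811 - 30363)*(-180152 + 17749) = -54174*(-162403) = 8798020122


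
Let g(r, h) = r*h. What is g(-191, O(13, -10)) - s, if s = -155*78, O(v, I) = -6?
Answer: 13236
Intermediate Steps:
g(r, h) = h*r
s = -12090
g(-191, O(13, -10)) - s = -6*(-191) - 1*(-12090) = 1146 + 12090 = 13236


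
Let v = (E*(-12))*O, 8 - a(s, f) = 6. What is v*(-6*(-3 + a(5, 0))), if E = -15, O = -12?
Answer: -12960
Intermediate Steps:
a(s, f) = 2 (a(s, f) = 8 - 1*6 = 8 - 6 = 2)
v = -2160 (v = -15*(-12)*(-12) = 180*(-12) = -2160)
v*(-6*(-3 + a(5, 0))) = -(-12960)*(-3 + 2) = -(-12960)*(-1) = -2160*6 = -12960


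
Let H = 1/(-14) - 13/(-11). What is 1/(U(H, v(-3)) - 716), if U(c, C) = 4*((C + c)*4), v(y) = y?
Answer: -77/57460 ≈ -0.0013401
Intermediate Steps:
H = 171/154 (H = 1*(-1/14) - 13*(-1/11) = -1/14 + 13/11 = 171/154 ≈ 1.1104)
U(c, C) = 16*C + 16*c (U(c, C) = 4*(4*C + 4*c) = 16*C + 16*c)
1/(U(H, v(-3)) - 716) = 1/((16*(-3) + 16*(171/154)) - 716) = 1/((-48 + 1368/77) - 716) = 1/(-2328/77 - 716) = 1/(-57460/77) = -77/57460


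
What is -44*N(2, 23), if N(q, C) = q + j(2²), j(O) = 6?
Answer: -352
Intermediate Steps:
N(q, C) = 6 + q (N(q, C) = q + 6 = 6 + q)
-44*N(2, 23) = -44*(6 + 2) = -44*8 = -352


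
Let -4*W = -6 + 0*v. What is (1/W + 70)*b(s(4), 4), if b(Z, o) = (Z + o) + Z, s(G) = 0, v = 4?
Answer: 848/3 ≈ 282.67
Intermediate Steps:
b(Z, o) = o + 2*Z
W = 3/2 (W = -(-6 + 0*4)/4 = -(-6 + 0)/4 = -1/4*(-6) = 3/2 ≈ 1.5000)
(1/W + 70)*b(s(4), 4) = (1/(3/2) + 70)*(4 + 2*0) = (2/3 + 70)*(4 + 0) = (212/3)*4 = 848/3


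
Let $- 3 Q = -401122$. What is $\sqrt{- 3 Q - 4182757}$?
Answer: $i \sqrt{4583879} \approx 2141.0 i$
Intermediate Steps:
$Q = \frac{401122}{3}$ ($Q = \left(- \frac{1}{3}\right) \left(-401122\right) = \frac{401122}{3} \approx 1.3371 \cdot 10^{5}$)
$\sqrt{- 3 Q - 4182757} = \sqrt{\left(-3\right) \frac{401122}{3} - 4182757} = \sqrt{-401122 - 4182757} = \sqrt{-4583879} = i \sqrt{4583879}$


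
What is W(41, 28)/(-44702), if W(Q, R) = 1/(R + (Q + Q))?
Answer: -1/4917220 ≈ -2.0337e-7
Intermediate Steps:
W(Q, R) = 1/(R + 2*Q)
W(41, 28)/(-44702) = 1/((28 + 2*41)*(-44702)) = -1/44702/(28 + 82) = -1/44702/110 = (1/110)*(-1/44702) = -1/4917220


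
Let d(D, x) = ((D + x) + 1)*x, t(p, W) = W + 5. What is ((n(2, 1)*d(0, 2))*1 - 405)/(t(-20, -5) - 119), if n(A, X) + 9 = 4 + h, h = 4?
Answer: 411/119 ≈ 3.4538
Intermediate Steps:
n(A, X) = -1 (n(A, X) = -9 + (4 + 4) = -9 + 8 = -1)
t(p, W) = 5 + W
d(D, x) = x*(1 + D + x) (d(D, x) = (1 + D + x)*x = x*(1 + D + x))
((n(2, 1)*d(0, 2))*1 - 405)/(t(-20, -5) - 119) = (-2*(1 + 0 + 2)*1 - 405)/((5 - 5) - 119) = (-2*3*1 - 405)/(0 - 119) = (-1*6*1 - 405)/(-119) = (-6*1 - 405)*(-1/119) = (-6 - 405)*(-1/119) = -411*(-1/119) = 411/119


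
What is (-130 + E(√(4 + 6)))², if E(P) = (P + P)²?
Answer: 8100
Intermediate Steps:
E(P) = 4*P² (E(P) = (2*P)² = 4*P²)
(-130 + E(√(4 + 6)))² = (-130 + 4*(√(4 + 6))²)² = (-130 + 4*(√10)²)² = (-130 + 4*10)² = (-130 + 40)² = (-90)² = 8100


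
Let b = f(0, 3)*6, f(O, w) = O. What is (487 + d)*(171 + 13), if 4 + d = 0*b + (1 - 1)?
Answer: 88872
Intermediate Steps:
b = 0 (b = 0*6 = 0)
d = -4 (d = -4 + (0*0 + (1 - 1)) = -4 + (0 + 0) = -4 + 0 = -4)
(487 + d)*(171 + 13) = (487 - 4)*(171 + 13) = 483*184 = 88872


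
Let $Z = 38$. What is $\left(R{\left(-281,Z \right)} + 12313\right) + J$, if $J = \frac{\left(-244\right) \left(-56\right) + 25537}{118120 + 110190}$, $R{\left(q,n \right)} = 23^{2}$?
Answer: $\frac{2931996221}{228310} \approx 12842.0$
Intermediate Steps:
$R{\left(q,n \right)} = 529$
$J = \frac{39201}{228310}$ ($J = \frac{13664 + 25537}{228310} = 39201 \cdot \frac{1}{228310} = \frac{39201}{228310} \approx 0.1717$)
$\left(R{\left(-281,Z \right)} + 12313\right) + J = \left(529 + 12313\right) + \frac{39201}{228310} = 12842 + \frac{39201}{228310} = \frac{2931996221}{228310}$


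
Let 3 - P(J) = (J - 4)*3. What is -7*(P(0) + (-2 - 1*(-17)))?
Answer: -210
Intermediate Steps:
P(J) = 15 - 3*J (P(J) = 3 - (J - 4)*3 = 3 - (-4 + J)*3 = 3 - (-12 + 3*J) = 3 + (12 - 3*J) = 15 - 3*J)
-7*(P(0) + (-2 - 1*(-17))) = -7*((15 - 3*0) + (-2 - 1*(-17))) = -7*((15 + 0) + (-2 + 17)) = -7*(15 + 15) = -7*30 = -210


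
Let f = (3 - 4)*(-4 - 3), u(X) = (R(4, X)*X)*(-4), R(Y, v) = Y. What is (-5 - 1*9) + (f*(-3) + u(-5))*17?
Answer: 989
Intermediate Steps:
u(X) = -16*X (u(X) = (4*X)*(-4) = -16*X)
f = 7 (f = -1*(-7) = 7)
(-5 - 1*9) + (f*(-3) + u(-5))*17 = (-5 - 1*9) + (7*(-3) - 16*(-5))*17 = (-5 - 9) + (-21 + 80)*17 = -14 + 59*17 = -14 + 1003 = 989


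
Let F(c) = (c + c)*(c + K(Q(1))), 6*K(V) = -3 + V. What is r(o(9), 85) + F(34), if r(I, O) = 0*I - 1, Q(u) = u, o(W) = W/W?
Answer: 6865/3 ≈ 2288.3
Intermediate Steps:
o(W) = 1
r(I, O) = -1 (r(I, O) = 0 - 1 = -1)
K(V) = -½ + V/6 (K(V) = (-3 + V)/6 = -½ + V/6)
F(c) = 2*c*(-⅓ + c) (F(c) = (c + c)*(c + (-½ + (⅙)*1)) = (2*c)*(c + (-½ + ⅙)) = (2*c)*(c - ⅓) = (2*c)*(-⅓ + c) = 2*c*(-⅓ + c))
r(o(9), 85) + F(34) = -1 + (⅔)*34*(-1 + 3*34) = -1 + (⅔)*34*(-1 + 102) = -1 + (⅔)*34*101 = -1 + 6868/3 = 6865/3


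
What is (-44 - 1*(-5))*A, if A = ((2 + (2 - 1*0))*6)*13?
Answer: -12168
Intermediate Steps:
A = 312 (A = ((2 + (2 + 0))*6)*13 = ((2 + 2)*6)*13 = (4*6)*13 = 24*13 = 312)
(-44 - 1*(-5))*A = (-44 - 1*(-5))*312 = (-44 + 5)*312 = -39*312 = -12168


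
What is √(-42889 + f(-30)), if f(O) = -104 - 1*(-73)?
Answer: 2*I*√10730 ≈ 207.17*I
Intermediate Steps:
f(O) = -31 (f(O) = -104 + 73 = -31)
√(-42889 + f(-30)) = √(-42889 - 31) = √(-42920) = 2*I*√10730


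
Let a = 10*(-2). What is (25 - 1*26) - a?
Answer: 19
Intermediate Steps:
a = -20
(25 - 1*26) - a = (25 - 1*26) - 1*(-20) = (25 - 26) + 20 = -1 + 20 = 19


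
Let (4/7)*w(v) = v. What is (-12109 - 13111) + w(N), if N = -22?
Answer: -50517/2 ≈ -25259.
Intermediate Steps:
w(v) = 7*v/4
(-12109 - 13111) + w(N) = (-12109 - 13111) + (7/4)*(-22) = -25220 - 77/2 = -50517/2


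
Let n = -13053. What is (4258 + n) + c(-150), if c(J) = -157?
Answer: -8952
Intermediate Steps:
(4258 + n) + c(-150) = (4258 - 13053) - 157 = -8795 - 157 = -8952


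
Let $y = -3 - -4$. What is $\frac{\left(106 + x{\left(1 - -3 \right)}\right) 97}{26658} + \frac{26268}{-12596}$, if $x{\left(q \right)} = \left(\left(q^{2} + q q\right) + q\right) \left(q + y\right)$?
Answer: $- \frac{43851764}{41973021} \approx -1.0448$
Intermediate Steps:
$y = 1$ ($y = -3 + 4 = 1$)
$x{\left(q \right)} = \left(1 + q\right) \left(q + 2 q^{2}\right)$ ($x{\left(q \right)} = \left(\left(q^{2} + q q\right) + q\right) \left(q + 1\right) = \left(\left(q^{2} + q^{2}\right) + q\right) \left(1 + q\right) = \left(2 q^{2} + q\right) \left(1 + q\right) = \left(q + 2 q^{2}\right) \left(1 + q\right) = \left(1 + q\right) \left(q + 2 q^{2}\right)$)
$\frac{\left(106 + x{\left(1 - -3 \right)}\right) 97}{26658} + \frac{26268}{-12596} = \frac{\left(106 + \left(1 - -3\right) \left(1 + 2 \left(1 - -3\right)^{2} + 3 \left(1 - -3\right)\right)\right) 97}{26658} + \frac{26268}{-12596} = \left(106 + \left(1 + 3\right) \left(1 + 2 \left(1 + 3\right)^{2} + 3 \left(1 + 3\right)\right)\right) 97 \cdot \frac{1}{26658} + 26268 \left(- \frac{1}{12596}\right) = \left(106 + 4 \left(1 + 2 \cdot 4^{2} + 3 \cdot 4\right)\right) 97 \cdot \frac{1}{26658} - \frac{6567}{3149} = \left(106 + 4 \left(1 + 2 \cdot 16 + 12\right)\right) 97 \cdot \frac{1}{26658} - \frac{6567}{3149} = \left(106 + 4 \left(1 + 32 + 12\right)\right) 97 \cdot \frac{1}{26658} - \frac{6567}{3149} = \left(106 + 4 \cdot 45\right) 97 \cdot \frac{1}{26658} - \frac{6567}{3149} = \left(106 + 180\right) 97 \cdot \frac{1}{26658} - \frac{6567}{3149} = 286 \cdot 97 \cdot \frac{1}{26658} - \frac{6567}{3149} = 27742 \cdot \frac{1}{26658} - \frac{6567}{3149} = \frac{13871}{13329} - \frac{6567}{3149} = - \frac{43851764}{41973021}$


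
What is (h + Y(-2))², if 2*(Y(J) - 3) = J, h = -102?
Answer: 10000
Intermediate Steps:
Y(J) = 3 + J/2
(h + Y(-2))² = (-102 + (3 + (½)*(-2)))² = (-102 + (3 - 1))² = (-102 + 2)² = (-100)² = 10000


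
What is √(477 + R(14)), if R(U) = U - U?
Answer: 3*√53 ≈ 21.840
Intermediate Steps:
R(U) = 0
√(477 + R(14)) = √(477 + 0) = √477 = 3*√53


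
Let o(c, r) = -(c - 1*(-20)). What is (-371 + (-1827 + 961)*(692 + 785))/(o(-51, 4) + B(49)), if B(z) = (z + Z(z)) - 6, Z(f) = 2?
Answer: -1279453/76 ≈ -16835.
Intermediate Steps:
o(c, r) = -20 - c (o(c, r) = -(c + 20) = -(20 + c) = -20 - c)
B(z) = -4 + z (B(z) = (z + 2) - 6 = (2 + z) - 6 = -4 + z)
(-371 + (-1827 + 961)*(692 + 785))/(o(-51, 4) + B(49)) = (-371 + (-1827 + 961)*(692 + 785))/((-20 - 1*(-51)) + (-4 + 49)) = (-371 - 866*1477)/((-20 + 51) + 45) = (-371 - 1279082)/(31 + 45) = -1279453/76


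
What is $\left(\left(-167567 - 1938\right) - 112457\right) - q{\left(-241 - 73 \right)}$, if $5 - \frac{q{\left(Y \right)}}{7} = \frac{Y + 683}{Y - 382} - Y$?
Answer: $- \frac{64914229}{232} \approx -2.798 \cdot 10^{5}$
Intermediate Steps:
$q{\left(Y \right)} = 35 + 7 Y - \frac{7 \left(683 + Y\right)}{-382 + Y}$ ($q{\left(Y \right)} = 35 - 7 \left(\frac{Y + 683}{Y - 382} - Y\right) = 35 - 7 \left(\frac{683 + Y}{-382 + Y} - Y\right) = 35 - 7 \left(- Y + \frac{683 + Y}{-382 + Y}\right) = 35 + \left(7 Y - \frac{7 \left(683 + Y\right)}{-382 + Y}\right) = 35 + 7 Y - \frac{7 \left(683 + Y\right)}{-382 + Y}$)
$\left(\left(-167567 - 1938\right) - 112457\right) - q{\left(-241 - 73 \right)} = \left(\left(-167567 - 1938\right) - 112457\right) - \frac{7 \left(-2593 + \left(-241 - 73\right)^{2} - 378 \left(-241 - 73\right)\right)}{-382 - 314} = \left(-169505 - 112457\right) - \frac{7 \left(-2593 + \left(-314\right)^{2} - -118692\right)}{-382 - 314} = -281962 - \frac{7 \left(-2593 + 98596 + 118692\right)}{-696} = -281962 - 7 \left(- \frac{1}{696}\right) 214695 = -281962 - - \frac{500955}{232} = -281962 + \frac{500955}{232} = - \frac{64914229}{232}$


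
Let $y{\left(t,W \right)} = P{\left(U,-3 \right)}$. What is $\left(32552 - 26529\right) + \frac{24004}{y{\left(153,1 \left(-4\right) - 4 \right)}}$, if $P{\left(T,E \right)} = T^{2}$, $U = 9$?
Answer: $\frac{511867}{81} \approx 6319.3$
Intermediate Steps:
$y{\left(t,W \right)} = 81$ ($y{\left(t,W \right)} = 9^{2} = 81$)
$\left(32552 - 26529\right) + \frac{24004}{y{\left(153,1 \left(-4\right) - 4 \right)}} = \left(32552 - 26529\right) + \frac{24004}{81} = 6023 + 24004 \cdot \frac{1}{81} = 6023 + \frac{24004}{81} = \frac{511867}{81}$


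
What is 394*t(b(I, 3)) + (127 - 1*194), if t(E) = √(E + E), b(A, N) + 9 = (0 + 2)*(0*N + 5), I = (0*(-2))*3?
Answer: -67 + 394*√2 ≈ 490.20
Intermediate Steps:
I = 0 (I = 0*3 = 0)
b(A, N) = 1 (b(A, N) = -9 + (0 + 2)*(0*N + 5) = -9 + 2*(0 + 5) = -9 + 2*5 = -9 + 10 = 1)
t(E) = √2*√E (t(E) = √(2*E) = √2*√E)
394*t(b(I, 3)) + (127 - 1*194) = 394*(√2*√1) + (127 - 1*194) = 394*(√2*1) + (127 - 194) = 394*√2 - 67 = -67 + 394*√2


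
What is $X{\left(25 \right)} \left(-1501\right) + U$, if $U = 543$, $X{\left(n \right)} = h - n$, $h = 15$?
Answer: $15553$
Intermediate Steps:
$X{\left(n \right)} = 15 - n$
$X{\left(25 \right)} \left(-1501\right) + U = \left(15 - 25\right) \left(-1501\right) + 543 = \left(-10\right) \left(-1501\right) + 543 = 15010 + 543 = 15553$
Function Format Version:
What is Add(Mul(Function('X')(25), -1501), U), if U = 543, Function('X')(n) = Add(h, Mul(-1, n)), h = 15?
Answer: 15553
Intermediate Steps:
Function('X')(n) = Add(15, Mul(-1, n))
Add(Mul(Function('X')(25), -1501), U) = Add(Mul(Add(15, Mul(-1, 25)), -1501), 543) = Add(Mul(Add(15, -25), -1501), 543) = Add(Mul(-10, -1501), 543) = Add(15010, 543) = 15553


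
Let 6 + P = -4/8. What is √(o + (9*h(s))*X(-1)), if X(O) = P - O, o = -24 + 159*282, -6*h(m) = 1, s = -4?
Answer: 3*√19921/2 ≈ 211.71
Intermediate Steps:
P = -13/2 (P = -6 - 4/8 = -6 - 4*⅛ = -6 - ½ = -13/2 ≈ -6.5000)
h(m) = -⅙ (h(m) = -⅙*1 = -⅙)
o = 44814 (o = -24 + 44838 = 44814)
X(O) = -13/2 - O
√(o + (9*h(s))*X(-1)) = √(44814 + (9*(-⅙))*(-13/2 - 1*(-1))) = √(44814 - 3*(-13/2 + 1)/2) = √(44814 - 3/2*(-11/2)) = √(44814 + 33/4) = √(179289/4) = 3*√19921/2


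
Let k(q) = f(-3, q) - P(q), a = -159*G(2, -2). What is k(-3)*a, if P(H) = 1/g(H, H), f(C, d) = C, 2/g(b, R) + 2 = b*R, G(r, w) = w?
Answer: -2067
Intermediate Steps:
g(b, R) = 2/(-2 + R*b) (g(b, R) = 2/(-2 + b*R) = 2/(-2 + R*b))
P(H) = -1 + H²/2 (P(H) = 1/(2/(-2 + H*H)) = 1/(2/(-2 + H²)) = -1 + H²/2)
a = 318 (a = -159*(-2) = 318)
k(q) = -2 - q²/2 (k(q) = -3 - (-1 + q²/2) = -3 + (1 - q²/2) = -2 - q²/2)
k(-3)*a = (-2 - ½*(-3)²)*318 = (-2 - ½*9)*318 = (-2 - 9/2)*318 = -13/2*318 = -2067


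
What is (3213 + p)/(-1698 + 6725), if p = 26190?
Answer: 2673/457 ≈ 5.8490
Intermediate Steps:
(3213 + p)/(-1698 + 6725) = (3213 + 26190)/(-1698 + 6725) = 29403/5027 = 29403*(1/5027) = 2673/457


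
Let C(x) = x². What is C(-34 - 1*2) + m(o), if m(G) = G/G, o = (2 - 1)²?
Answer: 1297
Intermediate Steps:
o = 1 (o = 1² = 1)
m(G) = 1
C(-34 - 1*2) + m(o) = (-34 - 1*2)² + 1 = (-34 - 2)² + 1 = (-36)² + 1 = 1296 + 1 = 1297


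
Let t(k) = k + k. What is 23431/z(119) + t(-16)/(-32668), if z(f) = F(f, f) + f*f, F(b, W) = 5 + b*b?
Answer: 191587593/231346609 ≈ 0.82814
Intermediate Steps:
F(b, W) = 5 + b**2
t(k) = 2*k
z(f) = 5 + 2*f**2 (z(f) = (5 + f**2) + f*f = (5 + f**2) + f**2 = 5 + 2*f**2)
23431/z(119) + t(-16)/(-32668) = 23431/(5 + 2*119**2) + (2*(-16))/(-32668) = 23431/(5 + 2*14161) - 32*(-1/32668) = 23431/(5 + 28322) + 8/8167 = 23431/28327 + 8/8167 = 191587593/231346609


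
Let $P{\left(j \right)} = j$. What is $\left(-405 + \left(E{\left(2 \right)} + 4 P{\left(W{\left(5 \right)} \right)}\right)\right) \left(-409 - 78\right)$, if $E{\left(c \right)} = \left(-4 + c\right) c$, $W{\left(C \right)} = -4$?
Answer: $206975$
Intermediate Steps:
$E{\left(c \right)} = c \left(-4 + c\right)$
$\left(-405 + \left(E{\left(2 \right)} + 4 P{\left(W{\left(5 \right)} \right)}\right)\right) \left(-409 - 78\right) = \left(-405 + \left(2 \left(-4 + 2\right) + 4 \left(-4\right)\right)\right) \left(-409 - 78\right) = \left(-405 + \left(2 \left(-2\right) - 16\right)\right) \left(-487\right) = \left(-405 - 20\right) \left(-487\right) = \left(-425\right) \left(-487\right) = 206975$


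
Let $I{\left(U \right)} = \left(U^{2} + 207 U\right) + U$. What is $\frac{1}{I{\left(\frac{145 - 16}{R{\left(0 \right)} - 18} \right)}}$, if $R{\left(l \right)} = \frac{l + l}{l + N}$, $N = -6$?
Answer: $- \frac{36}{51815} \approx -0.00069478$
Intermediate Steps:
$R{\left(l \right)} = \frac{2 l}{-6 + l}$ ($R{\left(l \right)} = \frac{l + l}{l - 6} = \frac{2 l}{-6 + l}$)
$I{\left(U \right)} = U^{2} + 208 U$
$\frac{1}{I{\left(\frac{145 - 16}{R{\left(0 \right)} - 18} \right)}} = \frac{1}{\frac{145 - 16}{2 \cdot 0 \frac{1}{-6 + 0} - 18} \left(208 + \frac{145 - 16}{2 \cdot 0 \frac{1}{-6 + 0} - 18}\right)} = \frac{1}{\frac{129}{2 \cdot 0 \frac{1}{-6} - 18} \left(208 + \frac{129}{2 \cdot 0 \frac{1}{-6} - 18}\right)} = \frac{1}{\frac{129}{2 \cdot 0 \left(- \frac{1}{6}\right) - 18} \left(208 + \frac{129}{2 \cdot 0 \left(- \frac{1}{6}\right) - 18}\right)} = \frac{1}{\frac{129}{0 - 18} \left(208 + \frac{129}{0 - 18}\right)} = \frac{1}{\frac{129}{-18} \left(208 + \frac{129}{-18}\right)} = \frac{1}{129 \left(- \frac{1}{18}\right) \left(208 + 129 \left(- \frac{1}{18}\right)\right)} = \frac{1}{\left(- \frac{43}{6}\right) \left(208 - \frac{43}{6}\right)} = \frac{1}{\left(- \frac{43}{6}\right) \frac{1205}{6}} = \frac{1}{- \frac{51815}{36}} = - \frac{36}{51815}$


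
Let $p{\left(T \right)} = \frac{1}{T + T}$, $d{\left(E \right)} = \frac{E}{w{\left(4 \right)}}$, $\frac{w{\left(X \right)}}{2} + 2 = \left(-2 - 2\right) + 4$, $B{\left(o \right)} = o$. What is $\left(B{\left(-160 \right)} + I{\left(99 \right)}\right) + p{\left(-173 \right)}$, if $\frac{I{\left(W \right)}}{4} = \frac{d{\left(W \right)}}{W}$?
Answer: $- \frac{55707}{346} \approx -161.0$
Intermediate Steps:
$w{\left(X \right)} = -4$ ($w{\left(X \right)} = -4 + 2 \left(\left(-2 - 2\right) + 4\right) = -4 + 2 \left(-4 + 4\right) = -4 + 2 \cdot 0 = -4 + 0 = -4$)
$d{\left(E \right)} = - \frac{E}{4}$ ($d{\left(E \right)} = \frac{E}{-4} = E \left(- \frac{1}{4}\right) = - \frac{E}{4}$)
$I{\left(W \right)} = -1$ ($I{\left(W \right)} = 4 \frac{\left(- \frac{1}{4}\right) W}{W} = 4 \left(- \frac{1}{4}\right) = -1$)
$p{\left(T \right)} = \frac{1}{2 T}$
$\left(B{\left(-160 \right)} + I{\left(99 \right)}\right) + p{\left(-173 \right)} = \left(-160 - 1\right) + \frac{1}{2 \left(-173\right)} = -161 + \frac{1}{2} \left(- \frac{1}{173}\right) = -161 - \frac{1}{346} = - \frac{55707}{346}$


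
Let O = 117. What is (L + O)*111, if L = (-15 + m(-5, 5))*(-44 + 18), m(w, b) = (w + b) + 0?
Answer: 56277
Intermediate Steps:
m(w, b) = b + w (m(w, b) = (b + w) + 0 = b + w)
L = 390 (L = (-15 + (5 - 5))*(-44 + 18) = (-15 + 0)*(-26) = -15*(-26) = 390)
(L + O)*111 = (390 + 117)*111 = 507*111 = 56277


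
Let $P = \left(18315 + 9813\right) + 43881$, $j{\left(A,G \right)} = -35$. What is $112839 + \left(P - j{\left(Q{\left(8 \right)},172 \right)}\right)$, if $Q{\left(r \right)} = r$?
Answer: $184883$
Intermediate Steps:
$P = 72009$ ($P = 28128 + 43881 = 72009$)
$112839 + \left(P - j{\left(Q{\left(8 \right)},172 \right)}\right) = 112839 + \left(72009 - -35\right) = 112839 + \left(72009 + 35\right) = 112839 + 72044 = 184883$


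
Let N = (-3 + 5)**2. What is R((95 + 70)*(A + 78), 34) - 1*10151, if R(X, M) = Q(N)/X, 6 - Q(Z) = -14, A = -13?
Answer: -21773891/2145 ≈ -10151.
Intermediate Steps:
N = 4 (N = 2**2 = 4)
Q(Z) = 20 (Q(Z) = 6 - 1*(-14) = 6 + 14 = 20)
R(X, M) = 20/X
R((95 + 70)*(A + 78), 34) - 1*10151 = 20/(((95 + 70)*(-13 + 78))) - 1*10151 = 20/((165*65)) - 10151 = 20/10725 - 10151 = 20*(1/10725) - 10151 = 4/2145 - 10151 = -21773891/2145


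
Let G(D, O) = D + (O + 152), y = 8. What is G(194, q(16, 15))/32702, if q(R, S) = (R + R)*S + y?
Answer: 417/16351 ≈ 0.025503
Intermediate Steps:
q(R, S) = 8 + 2*R*S (q(R, S) = (R + R)*S + 8 = (2*R)*S + 8 = 2*R*S + 8 = 8 + 2*R*S)
G(D, O) = 152 + D + O (G(D, O) = D + (152 + O) = 152 + D + O)
G(194, q(16, 15))/32702 = (152 + 194 + (8 + 2*16*15))/32702 = (152 + 194 + (8 + 480))*(1/32702) = (152 + 194 + 488)*(1/32702) = 834*(1/32702) = 417/16351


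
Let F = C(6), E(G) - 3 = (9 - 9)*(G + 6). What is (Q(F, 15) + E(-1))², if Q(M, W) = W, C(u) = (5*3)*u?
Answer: 324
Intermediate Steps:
C(u) = 15*u
E(G) = 3 (E(G) = 3 + (9 - 9)*(G + 6) = 3 + 0*(6 + G) = 3 + 0 = 3)
F = 90 (F = 15*6 = 90)
(Q(F, 15) + E(-1))² = (15 + 3)² = 18² = 324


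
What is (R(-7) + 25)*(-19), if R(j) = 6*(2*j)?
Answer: 1121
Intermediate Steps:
R(j) = 12*j
(R(-7) + 25)*(-19) = (12*(-7) + 25)*(-19) = (-84 + 25)*(-19) = -59*(-19) = 1121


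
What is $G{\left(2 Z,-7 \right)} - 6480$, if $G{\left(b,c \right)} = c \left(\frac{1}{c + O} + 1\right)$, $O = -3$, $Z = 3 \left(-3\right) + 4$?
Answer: $- \frac{64863}{10} \approx -6486.3$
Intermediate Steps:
$Z = -5$ ($Z = -9 + 4 = -5$)
$G{\left(b,c \right)} = c \left(1 + \frac{1}{-3 + c}\right)$ ($G{\left(b,c \right)} = c \left(\frac{1}{c - 3} + 1\right) = c \left(\frac{1}{-3 + c} + 1\right) = c \left(1 + \frac{1}{-3 + c}\right)$)
$G{\left(2 Z,-7 \right)} - 6480 = - \frac{7 \left(-2 - 7\right)}{-3 - 7} - 6480 = \left(-7\right) \frac{1}{-10} \left(-9\right) - 6480 = \left(-7\right) \left(- \frac{1}{10}\right) \left(-9\right) - 6480 = - \frac{63}{10} - 6480 = - \frac{64863}{10}$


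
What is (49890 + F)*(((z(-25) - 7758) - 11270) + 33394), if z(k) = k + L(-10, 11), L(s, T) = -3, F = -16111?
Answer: 484323302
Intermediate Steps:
z(k) = -3 + k (z(k) = k - 3 = -3 + k)
(49890 + F)*(((z(-25) - 7758) - 11270) + 33394) = (49890 - 16111)*((((-3 - 25) - 7758) - 11270) + 33394) = 33779*(((-28 - 7758) - 11270) + 33394) = 33779*((-7786 - 11270) + 33394) = 33779*(-19056 + 33394) = 33779*14338 = 484323302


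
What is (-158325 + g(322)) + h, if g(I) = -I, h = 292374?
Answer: 133727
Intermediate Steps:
(-158325 + g(322)) + h = (-158325 - 1*322) + 292374 = (-158325 - 322) + 292374 = -158647 + 292374 = 133727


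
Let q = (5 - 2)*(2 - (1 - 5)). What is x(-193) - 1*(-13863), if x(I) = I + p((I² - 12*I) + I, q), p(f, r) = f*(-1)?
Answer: -25702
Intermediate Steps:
q = 18 (q = 3*(2 - 1*(-4)) = 3*(2 + 4) = 3*6 = 18)
p(f, r) = -f
x(I) = -I² + 12*I (x(I) = I - ((I² - 12*I) + I) = I - (I² - 11*I) = I + (-I² + 11*I) = -I² + 12*I)
x(-193) - 1*(-13863) = -193*(12 - 1*(-193)) - 1*(-13863) = -193*(12 + 193) + 13863 = -193*205 + 13863 = -39565 + 13863 = -25702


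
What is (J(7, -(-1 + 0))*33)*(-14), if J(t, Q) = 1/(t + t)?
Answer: -33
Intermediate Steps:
J(t, Q) = 1/(2*t)
(J(7, -(-1 + 0))*33)*(-14) = (((1/2)/7)*33)*(-14) = (((1/2)*(1/7))*33)*(-14) = ((1/14)*33)*(-14) = (33/14)*(-14) = -33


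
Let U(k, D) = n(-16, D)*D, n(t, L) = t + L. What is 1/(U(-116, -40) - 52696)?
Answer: -1/50456 ≈ -1.9819e-5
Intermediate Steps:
n(t, L) = L + t
U(k, D) = D*(-16 + D) (U(k, D) = (D - 16)*D = (-16 + D)*D = D*(-16 + D))
1/(U(-116, -40) - 52696) = 1/(-40*(-16 - 40) - 52696) = 1/(-40*(-56) - 52696) = 1/(2240 - 52696) = 1/(-50456) = -1/50456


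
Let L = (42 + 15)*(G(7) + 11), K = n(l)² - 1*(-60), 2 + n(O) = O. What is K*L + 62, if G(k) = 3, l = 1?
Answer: 48740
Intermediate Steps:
n(O) = -2 + O
K = 61 (K = (-2 + 1)² - 1*(-60) = (-1)² + 60 = 1 + 60 = 61)
L = 798 (L = (42 + 15)*(3 + 11) = 57*14 = 798)
K*L + 62 = 61*798 + 62 = 48678 + 62 = 48740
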